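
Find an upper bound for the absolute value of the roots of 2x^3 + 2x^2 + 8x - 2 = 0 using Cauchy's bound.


Cauchy's bound: all roots r satisfy |r| <= 1 + max(|a_i/a_n|) for i = 0,...,n-1
where a_n is the leading coefficient.

Coefficients: [2, 2, 8, -2]
Leading coefficient a_n = 2
Ratios |a_i/a_n|: 1, 4, 1
Maximum ratio: 4
Cauchy's bound: |r| <= 1 + 4 = 5

Upper bound = 5


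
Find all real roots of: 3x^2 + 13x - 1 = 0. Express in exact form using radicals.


Using the quadratic formula: x = (-b ± sqrt(b^2 - 4ac)) / (2a)
Here a = 3, b = 13, c = -1
Discriminant = b^2 - 4ac = 13^2 - 4(3)(-1) = 169 + 12 = 181
Since discriminant = 181 > 0, there are two real roots.
x = (-13 ± sqrt(181)) / 6
Numerically: x ≈ 0.0756 or x ≈ -4.4089

x = (-13 + sqrt(181)) / 6 or x = (-13 - sqrt(181)) / 6


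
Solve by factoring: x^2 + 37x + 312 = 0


We need two numbers that multiply to 312 and add to 37.
Those numbers are 13 and 24 (since 13 * 24 = 312 and 13 + 24 = 37).
So x^2 + 37x + 312 = (x + 13)(x + 24) = 0
Setting each factor to zero: x = -13 or x = -24

x = -24, x = -13


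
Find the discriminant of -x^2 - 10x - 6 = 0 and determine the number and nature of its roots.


For ax^2 + bx + c = 0, discriminant D = b^2 - 4ac
Here a = -1, b = -10, c = -6
D = (-10)^2 - 4(-1)(-6) = 100 - 24 = 76

D = 76 > 0 but not a perfect square
The equation has 2 distinct real irrational roots.

Discriminant = 76, 2 distinct real irrational roots


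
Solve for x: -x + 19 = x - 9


Starting with: -x + 19 = x - 9
Move all x terms to left: (-1 - 1)x = -9 - 19
Simplify: -2x = -28
Divide both sides by -2: x = 14

x = 14


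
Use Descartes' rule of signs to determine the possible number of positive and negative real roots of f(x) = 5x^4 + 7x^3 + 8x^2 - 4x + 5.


Descartes' rule of signs:

For positive roots, count sign changes in f(x) = 5x^4 + 7x^3 + 8x^2 - 4x + 5:
Signs of coefficients: +, +, +, -, +
Number of sign changes: 2
Possible positive real roots: 2, 0

For negative roots, examine f(-x) = 5x^4 - 7x^3 + 8x^2 + 4x + 5:
Signs of coefficients: +, -, +, +, +
Number of sign changes: 2
Possible negative real roots: 2, 0

Positive roots: 2 or 0; Negative roots: 2 or 0


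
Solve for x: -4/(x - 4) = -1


Multiply both sides by (x - 4): -4 = -1(x - 4)
Distribute: -4 = -x + 4
-x = -4 - 4 = -8
x = 8

x = 8


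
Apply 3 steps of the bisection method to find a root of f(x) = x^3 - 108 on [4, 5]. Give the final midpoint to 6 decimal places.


f(x) = x^3 - 108
f(4) = -44 < 0
f(5) = 17 > 0

Step 1: midpoint = (4.000000 + 5.000000)/2 = 4.500000
  f(4.500000) = -16.875000
  f(mid) < 0, so root is in [4.500000, 5.000000]

Step 2: midpoint = (4.500000 + 5.000000)/2 = 4.750000
  f(4.750000) = -0.828125
  f(mid) < 0, so root is in [4.750000, 5.000000]

Step 3: midpoint = (4.750000 + 5.000000)/2 = 4.875000
  f(4.875000) = 7.857422
  f(mid) > 0, so root is in [4.750000, 4.875000]

midpoint = 4.875000


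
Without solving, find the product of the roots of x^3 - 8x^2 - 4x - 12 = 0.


By Vieta's formulas for x^3 + bx^2 + cx + d = 0:
  r1 + r2 + r3 = -b/a = 8
  r1*r2 + r1*r3 + r2*r3 = c/a = -4
  r1*r2*r3 = -d/a = 12


Product = 12


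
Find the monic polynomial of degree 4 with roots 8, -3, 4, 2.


A monic polynomial with roots 8, -3, 4, 2 is:
p(x) = (x - 8)(x + 3)(x - 4)(x - 2)
After multiplying by (x - 8): x - 8
After multiplying by (x + 3): x^2 - 5x - 24
After multiplying by (x - 4): x^3 - 9x^2 - 4x + 96
After multiplying by (x - 2): x^4 - 11x^3 + 14x^2 + 104x - 192

x^4 - 11x^3 + 14x^2 + 104x - 192


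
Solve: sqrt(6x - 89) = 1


Square both sides: 6x - 89 = 1^2 = 1
6x = 1 + 89 = 90
x = 15
Check: sqrt(6*15 - 89) = sqrt(1) = 1 ✓

x = 15


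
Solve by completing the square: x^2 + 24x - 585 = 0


Start: x^2 + 24x - 585 = 0
Move constant: x^2 + 24x = 585
Half of 24 is 12, squared is 144
Add 144 to both sides: x^2 + 24x + 144 = 729
(x + 12)^2 = 729
x + 12 = ±27
x = -12 + 27 = 15 or x = -12 - 27 = -39

x = -39, x = 15


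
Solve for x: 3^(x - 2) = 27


Express both sides with the same base.
27 = 3^3
Since the bases match, equate exponents: x - 2 = 3
So x = 3 - (-2) = 5

x = 5


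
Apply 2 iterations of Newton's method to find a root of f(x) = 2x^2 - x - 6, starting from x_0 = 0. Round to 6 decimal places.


Newton's method: x_(n+1) = x_n - f(x_n)/f'(x_n)
f(x) = 2x^2 - x - 6
f'(x) = 4x - 1

Iteration 1:
  f(0.000000) = -6.000000
  f'(0.000000) = -1.000000
  x_1 = 0.000000 - (-6.000000)/(-1.000000) = -6.000000

Iteration 2:
  f(-6.000000) = 72.000000
  f'(-6.000000) = -25.000000
  x_2 = -6.000000 - (72.000000)/(-25.000000) = -3.120000

x_2 = -3.120000


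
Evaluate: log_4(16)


We need the exponent such that 4^? = 16
4^2 = 16
Therefore log_4(16) = 2

2


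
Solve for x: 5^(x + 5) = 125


Express both sides with the same base.
125 = 5^3
Since the bases match, equate exponents: x + 5 = 3
So x = 3 - (5) = -2

x = -2


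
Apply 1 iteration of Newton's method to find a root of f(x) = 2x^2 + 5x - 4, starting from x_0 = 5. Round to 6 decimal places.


Newton's method: x_(n+1) = x_n - f(x_n)/f'(x_n)
f(x) = 2x^2 + 5x - 4
f'(x) = 4x + 5

Iteration 1:
  f(5.000000) = 71.000000
  f'(5.000000) = 25.000000
  x_1 = 5.000000 - (71.000000)/(25.000000) = 2.160000

x_1 = 2.160000


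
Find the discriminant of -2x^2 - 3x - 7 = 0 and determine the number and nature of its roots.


For ax^2 + bx + c = 0, discriminant D = b^2 - 4ac
Here a = -2, b = -3, c = -7
D = (-3)^2 - 4(-2)(-7) = 9 - 56 = -47

D = -47 < 0
The equation has no real roots (2 complex conjugate roots).

Discriminant = -47, no real roots (2 complex conjugate roots)


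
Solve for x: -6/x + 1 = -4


Subtract 1 from both sides: -6/x = -5
Multiply both sides by x: -6 = -5 * x
Divide by -5: x = 6/5

x = 6/5


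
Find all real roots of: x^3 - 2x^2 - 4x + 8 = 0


Let p(x) = x^3 - 2x^2 - 4x + 8. By the rational root theorem (leading coefficient 1), any rational root is an integer divisor of 8: try ±1, ±2, ... in turn.
Test x = 1: value = 3 ≠ 0.
Test x = -1: value = 9 ≠ 0.
Test x = 2: value = 0 ✓, so (x - 2) is a factor.
Synthetic division by (x - 2): bring down 1; 1(2) - 2 = 0; 0(2) - 4 = -4; (-4)(2) + 8 = 0 → quotient x^2 - 4, remainder 0.
Solve the quadratic x^2 - 4 = 0: discriminant = 0^2 - 4(1)(-4) = 0 + 16 = 16.
sqrt(16) = 4, so x = (0 ± 4)/2: x = 2 or x = -2.

x = -2, x = 2 (multiplicity 2)


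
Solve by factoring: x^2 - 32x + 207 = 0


We need two numbers that multiply to 207 and add to -32.
Those numbers are -9 and -23 (since (-9) * (-23) = 207 and (-9) + (-23) = -32).
So x^2 - 32x + 207 = (x - 9)(x - 23) = 0
Setting each factor to zero: x = 9 or x = 23

x = 9, x = 23


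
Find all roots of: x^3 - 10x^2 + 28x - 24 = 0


Let p(x) = x^3 - 10x^2 + 28x - 24. By the rational root theorem (leading coefficient 1), any rational root is an integer divisor of 24: try ±1, ±2, ... in turn.
Test x = 1: value = -5 ≠ 0.
Test x = -1: value = -63 ≠ 0.
Test x = 2: value = 0 ✓, so (x - 2) is a factor.
Synthetic division by (x - 2): bring down 1; 1(2) - 10 = -8; (-8)(2) + 28 = 12; 12(2) - 24 = 0 → quotient x^2 - 8x + 12, remainder 0.
Solve the quadratic x^2 - 8x + 12 = 0: discriminant = (-8)^2 - 4(1)(12) = 64 - 48 = 16.
sqrt(16) = 4, so x = (8 ± 4)/2: x = 6 or x = 2.
Collecting all roots found:

x = 2 (multiplicity 2), x = 6


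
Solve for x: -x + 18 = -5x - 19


Starting with: -x + 18 = -5x - 19
Move all x terms to left: (-1 + 5)x = -19 - 18
Simplify: 4x = -37
Divide both sides by 4: x = -37/4

x = -37/4


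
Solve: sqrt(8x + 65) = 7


Square both sides: 8x + 65 = 7^2 = 49
8x = 49 - 65 = -16
x = -2
Check: sqrt(8*(-2) + 65) = sqrt(49) = 7 ✓

x = -2


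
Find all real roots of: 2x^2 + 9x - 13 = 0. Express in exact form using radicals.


Using the quadratic formula: x = (-b ± sqrt(b^2 - 4ac)) / (2a)
Here a = 2, b = 9, c = -13
Discriminant = b^2 - 4ac = 9^2 - 4(2)(-13) = 81 + 104 = 185
Since discriminant = 185 > 0, there are two real roots.
x = (-9 ± sqrt(185)) / 4
Numerically: x ≈ 1.1504 or x ≈ -5.6504

x = (-9 + sqrt(185)) / 4 or x = (-9 - sqrt(185)) / 4


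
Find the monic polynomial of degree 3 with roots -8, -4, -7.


A monic polynomial with roots -8, -4, -7 is:
p(x) = (x + 8)(x + 4)(x + 7)
After multiplying by (x + 8): x + 8
After multiplying by (x + 4): x^2 + 12x + 32
After multiplying by (x + 7): x^3 + 19x^2 + 116x + 224

x^3 + 19x^2 + 116x + 224


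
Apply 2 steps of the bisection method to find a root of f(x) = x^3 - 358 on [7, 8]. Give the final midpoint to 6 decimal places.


f(x) = x^3 - 358
f(7) = -15 < 0
f(8) = 154 > 0

Step 1: midpoint = (7.000000 + 8.000000)/2 = 7.500000
  f(7.500000) = 63.875000
  f(mid) > 0, so root is in [7.000000, 7.500000]

Step 2: midpoint = (7.000000 + 7.500000)/2 = 7.250000
  f(7.250000) = 23.078125
  f(mid) > 0, so root is in [7.000000, 7.250000]

midpoint = 7.250000


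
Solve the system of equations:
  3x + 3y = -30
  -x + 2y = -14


Using Cramer's rule:
Determinant D = (3)(2) - (-1)(3) = 6 + 3 = 9
Dx = (-30)(2) - (-14)(3) = -60 + 42 = -18
Dy = (3)(-14) - (-1)(-30) = -42 - 30 = -72
x = Dx/D = -18/9 = -2
y = Dy/D = -72/9 = -8

x = -2, y = -8


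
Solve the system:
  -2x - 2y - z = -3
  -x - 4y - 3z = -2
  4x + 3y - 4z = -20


Using Cramer's rule. Expand each determinant along the first row.
D  = (-2)*[(-4)*(-4) - (-3)*3] - (-2)*[(-1)*(-4) - (-3)*4] + (-1)*[(-1)*3 - (-4)*4]
  = (-2)*(25) - (-2)*(16) + (-1)*(13) = -31
Dx = (-3)*[(-4)*(-4) - (-3)*3] - (-2)*[(-2)*(-4) - (-3)*(-20)] + (-1)*[(-2)*3 - (-4)*(-20)]
  = (-3)*(25) - (-2)*(-52) + (-1)*(-86) = -93
Dy = (-2)*[(-2)*(-4) - (-3)*(-20)] - (-3)*[(-1)*(-4) - (-3)*4] + (-1)*[(-1)*(-20) - (-2)*4]
  = (-2)*(-52) - (-3)*(16) + (-1)*(28) = 124
Dz = (-2)*[(-4)*(-20) - (-2)*3] - (-2)*[(-1)*(-20) - (-2)*4] + (-3)*[(-1)*3 - (-4)*4]
  = (-2)*(86) - (-2)*(28) + (-3)*(13) = -155
x = Dx/D = -93/-31 = 3, y = Dy/D = 124/-31 = -4, z = Dz/D = -155/-31 = 5
Check eq1: (-2)(3) + (-2)(-4) + (-1)(5) = -3 = -3 ✓
Check eq2: (-1)(3) + (-4)(-4) + (-3)(5) = -2 = -2 ✓
Check eq3: (4)(3) + (3)(-4) + (-4)(5) = -20 = -20 ✓

x = 3, y = -4, z = 5


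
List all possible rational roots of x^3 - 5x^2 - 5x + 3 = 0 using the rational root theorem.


Rational root theorem: possible roots are ±p/q where:
  p divides the constant term (3): p ∈ {1, 3}
  q divides the leading coefficient (1): q ∈ {1}

All possible rational roots: -3, -1, 1, 3

-3, -1, 1, 3


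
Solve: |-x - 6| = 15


An absolute value equation |expr| = 15 gives two cases:
Case 1: -x - 6 = 15
  -x = 21, so x = -21
Case 2: -x - 6 = -15
  -x = -9, so x = 9

x = -21, x = 9


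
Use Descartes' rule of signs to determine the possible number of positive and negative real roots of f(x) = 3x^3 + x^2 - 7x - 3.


Descartes' rule of signs:

For positive roots, count sign changes in f(x) = 3x^3 + x^2 - 7x - 3:
Signs of coefficients: +, +, -, -
Number of sign changes: 1
Possible positive real roots: 1

For negative roots, examine f(-x) = -3x^3 + x^2 + 7x - 3:
Signs of coefficients: -, +, +, -
Number of sign changes: 2
Possible negative real roots: 2, 0

Positive roots: 1; Negative roots: 2 or 0


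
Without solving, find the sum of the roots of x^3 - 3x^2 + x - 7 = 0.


By Vieta's formulas for x^3 + bx^2 + cx + d = 0:
  r1 + r2 + r3 = -b/a = 3
  r1*r2 + r1*r3 + r2*r3 = c/a = 1
  r1*r2*r3 = -d/a = 7


Sum = 3


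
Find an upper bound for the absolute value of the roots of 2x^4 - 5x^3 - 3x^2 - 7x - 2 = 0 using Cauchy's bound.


Cauchy's bound: all roots r satisfy |r| <= 1 + max(|a_i/a_n|) for i = 0,...,n-1
where a_n is the leading coefficient.

Coefficients: [2, -5, -3, -7, -2]
Leading coefficient a_n = 2
Ratios |a_i/a_n|: 5/2, 3/2, 7/2, 1
Maximum ratio: 7/2
Cauchy's bound: |r| <= 1 + 7/2 = 9/2

Upper bound = 9/2


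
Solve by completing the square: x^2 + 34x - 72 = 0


Start: x^2 + 34x - 72 = 0
Move constant: x^2 + 34x = 72
Half of 34 is 17, squared is 289
Add 289 to both sides: x^2 + 34x + 289 = 361
(x + 17)^2 = 361
x + 17 = ±19
x = -17 + 19 = 2 or x = -17 - 19 = -36

x = -36, x = 2


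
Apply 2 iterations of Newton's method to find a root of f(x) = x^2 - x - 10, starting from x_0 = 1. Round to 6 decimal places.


Newton's method: x_(n+1) = x_n - f(x_n)/f'(x_n)
f(x) = x^2 - x - 10
f'(x) = 2x - 1

Iteration 1:
  f(1.000000) = -10.000000
  f'(1.000000) = 1.000000
  x_1 = 1.000000 - (-10.000000)/(1.000000) = 11.000000

Iteration 2:
  f(11.000000) = 100.000000
  f'(11.000000) = 21.000000
  x_2 = 11.000000 - (100.000000)/(21.000000) = 6.238095

x_2 = 6.238095


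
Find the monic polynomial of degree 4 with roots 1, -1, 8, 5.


A monic polynomial with roots 1, -1, 8, 5 is:
p(x) = (x - 1)(x + 1)(x - 8)(x - 5)
After multiplying by (x - 1): x - 1
After multiplying by (x + 1): x^2 - 1
After multiplying by (x - 8): x^3 - 8x^2 - x + 8
After multiplying by (x - 5): x^4 - 13x^3 + 39x^2 + 13x - 40

x^4 - 13x^3 + 39x^2 + 13x - 40


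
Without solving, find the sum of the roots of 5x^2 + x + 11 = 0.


By Vieta's formulas for ax^2 + bx + c = 0:
  Sum of roots = -b/a
  Product of roots = c/a

Here a = 5, b = 1, c = 11
Sum = -(1)/5 = -1/5
Product = 11/5 = 11/5

Sum = -1/5


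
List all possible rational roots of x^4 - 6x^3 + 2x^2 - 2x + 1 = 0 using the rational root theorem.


Rational root theorem: possible roots are ±p/q where:
  p divides the constant term (1): p ∈ {1}
  q divides the leading coefficient (1): q ∈ {1}

All possible rational roots: -1, 1

-1, 1


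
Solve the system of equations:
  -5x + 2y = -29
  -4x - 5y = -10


Using Cramer's rule:
Determinant D = (-5)(-5) - (-4)(2) = 25 + 8 = 33
Dx = (-29)(-5) - (-10)(2) = 145 + 20 = 165
Dy = (-5)(-10) - (-4)(-29) = 50 - 116 = -66
x = Dx/D = 165/33 = 5
y = Dy/D = -66/33 = -2

x = 5, y = -2


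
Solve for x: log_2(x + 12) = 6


Convert to exponential form: x + 12 = 2^6 = 64
x = 64 - 12 = 52
Check: log_2(52 + 12) = log_2(64) = log_2(64) = 6 ✓

x = 52


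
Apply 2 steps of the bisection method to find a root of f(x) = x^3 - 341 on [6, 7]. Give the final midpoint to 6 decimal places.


f(x) = x^3 - 341
f(6) = -125 < 0
f(7) = 2 > 0

Step 1: midpoint = (6.000000 + 7.000000)/2 = 6.500000
  f(6.500000) = -66.375000
  f(mid) < 0, so root is in [6.500000, 7.000000]

Step 2: midpoint = (6.500000 + 7.000000)/2 = 6.750000
  f(6.750000) = -33.453125
  f(mid) < 0, so root is in [6.750000, 7.000000]

midpoint = 6.750000


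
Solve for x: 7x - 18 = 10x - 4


Starting with: 7x - 18 = 10x - 4
Move all x terms to left: (7 - 10)x = -4 + 18
Simplify: -3x = 14
Divide both sides by -3: x = -14/3

x = -14/3


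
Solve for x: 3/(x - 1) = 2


Multiply both sides by (x - 1): 3 = 2(x - 1)
Distribute: 3 = 2x - 2
2x = 3 + 2 = 5
x = 5/2

x = 5/2


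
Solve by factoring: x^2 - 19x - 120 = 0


We need two numbers that multiply to -120 and add to -19.
Those numbers are 5 and -24 (since 5 * (-24) = -120 and 5 + (-24) = -19).
So x^2 - 19x - 120 = (x + 5)(x - 24) = 0
Setting each factor to zero: x = -5 or x = 24

x = -5, x = 24


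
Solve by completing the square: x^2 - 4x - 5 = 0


Start: x^2 - 4x - 5 = 0
Move constant: x^2 - 4x = 5
Half of -4 is -2, squared is 4
Add 4 to both sides: x^2 - 4x + 4 = 9
(x - 2)^2 = 9
x - 2 = ±3
x = 2 + 3 = 5 or x = 2 - 3 = -1

x = -1, x = 5


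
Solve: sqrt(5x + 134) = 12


Square both sides: 5x + 134 = 12^2 = 144
5x = 144 - 134 = 10
x = 2
Check: sqrt(5*2 + 134) = sqrt(144) = 12 ✓

x = 2


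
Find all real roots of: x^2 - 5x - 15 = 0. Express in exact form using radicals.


Using the quadratic formula: x = (-b ± sqrt(b^2 - 4ac)) / (2a)
Here a = 1, b = -5, c = -15
Discriminant = b^2 - 4ac = (-5)^2 - 4(1)(-15) = 25 + 60 = 85
Since discriminant = 85 > 0, there are two real roots.
x = (5 ± sqrt(85)) / 2
Numerically: x ≈ 7.1098 or x ≈ -2.1098

x = (5 + sqrt(85)) / 2 or x = (5 - sqrt(85)) / 2


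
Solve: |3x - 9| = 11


An absolute value equation |expr| = 11 gives two cases:
Case 1: 3x - 9 = 11
  3x = 20, so x = 20/3
Case 2: 3x - 9 = -11
  3x = -2, so x = -2/3

x = -2/3, x = 20/3


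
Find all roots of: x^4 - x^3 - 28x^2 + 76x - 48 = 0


Let p(x) = x^4 - x^3 - 28x^2 + 76x - 48. By the rational root theorem (leading coefficient 1), any rational root is an integer divisor of 48: try ±1, ±2, ... in turn.
Test x = 1: value = 0 ✓, so (x - 1) is a factor.
Synthetic division by (x - 1): bring down 1; 1(1) - 1 = 0; 0(1) - 28 = -28; (-28)(1) + 76 = 48; 48(1) - 48 = 0 → quotient x^3 - 28x + 48, remainder 0.
Continue with the quotient x^3 - 28x + 48 (candidates must divide 48; re-test x = 1 first in case it repeats).
Test x = 1: value = 21 ≠ 0.
Test x = -1: value = 75 ≠ 0.
Test x = 2: value = 0 ✓, so (x - 2) is a factor.
Synthetic division by (x - 2): bring down 1; 1(2) + 0 = 2; 2(2) - 28 = -24; (-24)(2) + 48 = 0 → quotient x^2 + 2x - 24, remainder 0.
Solve the quadratic x^2 + 2x - 24 = 0: discriminant = 2^2 - 4(1)(-24) = 4 + 96 = 100.
sqrt(100) = 10, so x = (-2 ± 10)/2: x = 4 or x = -6.
Collecting all roots found:

x = -6, x = 1, x = 2, x = 4


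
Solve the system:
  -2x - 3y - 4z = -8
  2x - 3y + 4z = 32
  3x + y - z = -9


Using Cramer's rule. Expand each determinant along the first row.
D  = (-2)*[(-3)*(-1) - 4*1] - (-3)*[2*(-1) - 4*3] + (-4)*[2*1 - (-3)*3]
  = (-2)*(-1) - (-3)*(-14) + (-4)*(11) = -84
Dx = (-8)*[(-3)*(-1) - 4*1] - (-3)*[32*(-1) - 4*(-9)] + (-4)*[32*1 - (-3)*(-9)]
  = (-8)*(-1) - (-3)*(4) + (-4)*(5) = 0
Dy = (-2)*[32*(-1) - 4*(-9)] - (-8)*[2*(-1) - 4*3] + (-4)*[2*(-9) - 32*3]
  = (-2)*(4) - (-8)*(-14) + (-4)*(-114) = 336
Dz = (-2)*[(-3)*(-9) - 32*1] - (-3)*[2*(-9) - 32*3] + (-8)*[2*1 - (-3)*3]
  = (-2)*(-5) - (-3)*(-114) + (-8)*(11) = -420
x = Dx/D = 0/-84 = 0, y = Dy/D = 336/-84 = -4, z = Dz/D = -420/-84 = 5
Check eq1: (-2)(0) + (-3)(-4) + (-4)(5) = -8 = -8 ✓
Check eq2: (2)(0) + (-3)(-4) + (4)(5) = 32 = 32 ✓
Check eq3: (3)(0) + (1)(-4) + (-1)(5) = -9 = -9 ✓

x = 0, y = -4, z = 5


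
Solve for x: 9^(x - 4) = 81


Express both sides with the same base.
81 = 9^2
Since the bases match, equate exponents: x - 4 = 2
So x = 2 - (-4) = 6

x = 6


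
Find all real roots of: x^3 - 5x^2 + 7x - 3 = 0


Let p(x) = x^3 - 5x^2 + 7x - 3. By the rational root theorem (leading coefficient 1), any rational root is an integer divisor of 3: try ±1, ±2, ... in turn.
Test x = 1: value = 0 ✓, so (x - 1) is a factor.
Synthetic division by (x - 1): bring down 1; 1(1) - 5 = -4; (-4)(1) + 7 = 3; 3(1) - 3 = 0 → quotient x^2 - 4x + 3, remainder 0.
Solve the quadratic x^2 - 4x + 3 = 0: discriminant = (-4)^2 - 4(1)(3) = 16 - 12 = 4.
sqrt(4) = 2, so x = (4 ± 2)/2: x = 3 or x = 1.

x = 1 (multiplicity 2), x = 3


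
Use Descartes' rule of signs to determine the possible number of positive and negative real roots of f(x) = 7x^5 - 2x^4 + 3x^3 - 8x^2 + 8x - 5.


Descartes' rule of signs:

For positive roots, count sign changes in f(x) = 7x^5 - 2x^4 + 3x^3 - 8x^2 + 8x - 5:
Signs of coefficients: +, -, +, -, +, -
Number of sign changes: 5
Possible positive real roots: 5, 3, 1

For negative roots, examine f(-x) = -7x^5 - 2x^4 - 3x^3 - 8x^2 - 8x - 5:
Signs of coefficients: -, -, -, -, -, -
Number of sign changes: 0
Possible negative real roots: 0

Positive roots: 5 or 3 or 1; Negative roots: 0


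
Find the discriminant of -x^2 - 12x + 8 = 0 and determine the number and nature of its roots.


For ax^2 + bx + c = 0, discriminant D = b^2 - 4ac
Here a = -1, b = -12, c = 8
D = (-12)^2 - 4(-1)(8) = 144 + 32 = 176

D = 176 > 0 but not a perfect square
The equation has 2 distinct real irrational roots.

Discriminant = 176, 2 distinct real irrational roots


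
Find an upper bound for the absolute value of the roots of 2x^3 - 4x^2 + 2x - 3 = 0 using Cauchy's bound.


Cauchy's bound: all roots r satisfy |r| <= 1 + max(|a_i/a_n|) for i = 0,...,n-1
where a_n is the leading coefficient.

Coefficients: [2, -4, 2, -3]
Leading coefficient a_n = 2
Ratios |a_i/a_n|: 2, 1, 3/2
Maximum ratio: 2
Cauchy's bound: |r| <= 1 + 2 = 3

Upper bound = 3


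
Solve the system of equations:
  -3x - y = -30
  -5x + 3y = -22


Using Cramer's rule:
Determinant D = (-3)(3) - (-5)(-1) = -9 - 5 = -14
Dx = (-30)(3) - (-22)(-1) = -90 - 22 = -112
Dy = (-3)(-22) - (-5)(-30) = 66 - 150 = -84
x = Dx/D = -112/-14 = 8
y = Dy/D = -84/-14 = 6

x = 8, y = 6


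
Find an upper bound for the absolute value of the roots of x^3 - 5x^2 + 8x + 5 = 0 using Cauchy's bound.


Cauchy's bound: all roots r satisfy |r| <= 1 + max(|a_i/a_n|) for i = 0,...,n-1
where a_n is the leading coefficient.

Coefficients: [1, -5, 8, 5]
Leading coefficient a_n = 1
Ratios |a_i/a_n|: 5, 8, 5
Maximum ratio: 8
Cauchy's bound: |r| <= 1 + 8 = 9

Upper bound = 9


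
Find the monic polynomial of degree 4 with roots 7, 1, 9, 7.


A monic polynomial with roots 7, 1, 9, 7 is:
p(x) = (x - 7)(x - 1)(x - 9)(x - 7)
After multiplying by (x - 7): x - 7
After multiplying by (x - 1): x^2 - 8x + 7
After multiplying by (x - 9): x^3 - 17x^2 + 79x - 63
After multiplying by (x - 7): x^4 - 24x^3 + 198x^2 - 616x + 441

x^4 - 24x^3 + 198x^2 - 616x + 441


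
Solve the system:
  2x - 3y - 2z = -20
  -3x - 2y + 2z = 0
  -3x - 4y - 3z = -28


Using Cramer's rule. Expand each determinant along the first row.
D  = 2*[(-2)*(-3) - 2*(-4)] - (-3)*[(-3)*(-3) - 2*(-3)] + (-2)*[(-3)*(-4) - (-2)*(-3)]
  = 2*(14) - (-3)*(15) + (-2)*(6) = 61
Dx = (-20)*[(-2)*(-3) - 2*(-4)] - (-3)*[0*(-3) - 2*(-28)] + (-2)*[0*(-4) - (-2)*(-28)]
  = (-20)*(14) - (-3)*(56) + (-2)*(-56) = 0
Dy = 2*[0*(-3) - 2*(-28)] - (-20)*[(-3)*(-3) - 2*(-3)] + (-2)*[(-3)*(-28) - 0*(-3)]
  = 2*(56) - (-20)*(15) + (-2)*(84) = 244
Dz = 2*[(-2)*(-28) - 0*(-4)] - (-3)*[(-3)*(-28) - 0*(-3)] + (-20)*[(-3)*(-4) - (-2)*(-3)]
  = 2*(56) - (-3)*(84) + (-20)*(6) = 244
x = Dx/D = 0/61 = 0, y = Dy/D = 244/61 = 4, z = Dz/D = 244/61 = 4
Check eq1: (2)(0) + (-3)(4) + (-2)(4) = -20 = -20 ✓
Check eq2: (-3)(0) + (-2)(4) + (2)(4) = 0 = 0 ✓
Check eq3: (-3)(0) + (-4)(4) + (-3)(4) = -28 = -28 ✓

x = 0, y = 4, z = 4


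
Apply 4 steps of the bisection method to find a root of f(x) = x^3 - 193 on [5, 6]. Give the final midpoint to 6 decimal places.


f(x) = x^3 - 193
f(5) = -68 < 0
f(6) = 23 > 0

Step 1: midpoint = (5.000000 + 6.000000)/2 = 5.500000
  f(5.500000) = -26.625000
  f(mid) < 0, so root is in [5.500000, 6.000000]

Step 2: midpoint = (5.500000 + 6.000000)/2 = 5.750000
  f(5.750000) = -2.890625
  f(mid) < 0, so root is in [5.750000, 6.000000]

Step 3: midpoint = (5.750000 + 6.000000)/2 = 5.875000
  f(5.875000) = 9.779297
  f(mid) > 0, so root is in [5.750000, 5.875000]

Step 4: midpoint = (5.750000 + 5.875000)/2 = 5.812500
  f(5.812500) = 3.376221
  f(mid) > 0, so root is in [5.750000, 5.812500]

midpoint = 5.812500


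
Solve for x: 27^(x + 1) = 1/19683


Express both sides with the same base.
1/19683 = 27^(-3)
Since the bases match, equate exponents: x + 1 = -3
So x = -3 - (1) = -4

x = -4


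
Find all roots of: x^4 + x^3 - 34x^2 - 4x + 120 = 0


Let p(x) = x^4 + x^3 - 34x^2 - 4x + 120. By the rational root theorem (leading coefficient 1), any rational root is an integer divisor of 120: try ±1, ±2, ... in turn.
Test x = 1: value = 84 ≠ 0.
Test x = -1: value = 90 ≠ 0.
Test x = 2: value = 0 ✓, so (x - 2) is a factor.
Synthetic division by (x - 2): bring down 1; 1(2) + 1 = 3; 3(2) - 34 = -28; (-28)(2) - 4 = -60; (-60)(2) + 120 = 0 → quotient x^3 + 3x^2 - 28x - 60, remainder 0.
Continue with the quotient x^3 + 3x^2 - 28x - 60 (candidates must divide 60; re-test x = 2 first in case it repeats).
Test x = 2: value = -96 ≠ 0.
Test x = -2: value = 0 ✓, so (x + 2) is a factor.
Synthetic division by (x + 2): bring down 1; 1(-2) + 3 = 1; 1(-2) - 28 = -30; (-30)(-2) - 60 = 0 → quotient x^2 + x - 30, remainder 0.
Solve the quadratic x^2 + x - 30 = 0: discriminant = 1^2 - 4(1)(-30) = 1 + 120 = 121.
sqrt(121) = 11, so x = (-1 ± 11)/2: x = 5 or x = -6.
Collecting all roots found:

x = -6, x = -2, x = 2, x = 5


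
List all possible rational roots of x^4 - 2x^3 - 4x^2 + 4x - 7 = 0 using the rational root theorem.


Rational root theorem: possible roots are ±p/q where:
  p divides the constant term (-7): p ∈ {1, 7}
  q divides the leading coefficient (1): q ∈ {1}

All possible rational roots: -7, -1, 1, 7

-7, -1, 1, 7


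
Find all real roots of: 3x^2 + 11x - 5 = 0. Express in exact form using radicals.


Using the quadratic formula: x = (-b ± sqrt(b^2 - 4ac)) / (2a)
Here a = 3, b = 11, c = -5
Discriminant = b^2 - 4ac = 11^2 - 4(3)(-5) = 121 + 60 = 181
Since discriminant = 181 > 0, there are two real roots.
x = (-11 ± sqrt(181)) / 6
Numerically: x ≈ 0.4089 or x ≈ -4.0756

x = (-11 + sqrt(181)) / 6 or x = (-11 - sqrt(181)) / 6


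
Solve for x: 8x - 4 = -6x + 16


Starting with: 8x - 4 = -6x + 16
Move all x terms to left: (8 + 6)x = 16 + 4
Simplify: 14x = 20
Divide both sides by 14: x = 10/7

x = 10/7


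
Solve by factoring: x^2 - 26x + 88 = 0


We need two numbers that multiply to 88 and add to -26.
Those numbers are -4 and -22 (since (-4) * (-22) = 88 and (-4) + (-22) = -26).
So x^2 - 26x + 88 = (x - 4)(x - 22) = 0
Setting each factor to zero: x = 4 or x = 22

x = 4, x = 22


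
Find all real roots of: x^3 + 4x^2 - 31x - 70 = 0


Let p(x) = x^3 + 4x^2 - 31x - 70. By the rational root theorem (leading coefficient 1), any rational root is an integer divisor of 70: try ±1, ±2, ... in turn.
Test x = 1: value = -96 ≠ 0.
Test x = -1: value = -36 ≠ 0.
Test x = 2: value = -108 ≠ 0.
Test x = -2: value = 0 ✓, so (x + 2) is a factor.
Synthetic division by (x + 2): bring down 1; 1(-2) + 4 = 2; 2(-2) - 31 = -35; (-35)(-2) - 70 = 0 → quotient x^2 + 2x - 35, remainder 0.
Solve the quadratic x^2 + 2x - 35 = 0: discriminant = 2^2 - 4(1)(-35) = 4 + 140 = 144.
sqrt(144) = 12, so x = (-2 ± 12)/2: x = 5 or x = -7.

x = -7, x = -2, x = 5


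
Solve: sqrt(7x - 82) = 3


Square both sides: 7x - 82 = 3^2 = 9
7x = 9 + 82 = 91
x = 13
Check: sqrt(7*13 - 82) = sqrt(9) = 3 ✓

x = 13


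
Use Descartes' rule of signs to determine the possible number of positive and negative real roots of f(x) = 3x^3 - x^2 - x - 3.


Descartes' rule of signs:

For positive roots, count sign changes in f(x) = 3x^3 - x^2 - x - 3:
Signs of coefficients: +, -, -, -
Number of sign changes: 1
Possible positive real roots: 1

For negative roots, examine f(-x) = -3x^3 - x^2 + x - 3:
Signs of coefficients: -, -, +, -
Number of sign changes: 2
Possible negative real roots: 2, 0

Positive roots: 1; Negative roots: 2 or 0


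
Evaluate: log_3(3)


We need the exponent such that 3^? = 3
3^1 = 3
Therefore log_3(3) = 1

1


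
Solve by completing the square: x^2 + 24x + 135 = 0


Start: x^2 + 24x + 135 = 0
Move constant: x^2 + 24x = -135
Half of 24 is 12, squared is 144
Add 144 to both sides: x^2 + 24x + 144 = 9
(x + 12)^2 = 9
x + 12 = ±3
x = -12 + 3 = -9 or x = -12 - 3 = -15

x = -15, x = -9


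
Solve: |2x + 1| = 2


An absolute value equation |expr| = 2 gives two cases:
Case 1: 2x + 1 = 2
  2x = 1, so x = 1/2
Case 2: 2x + 1 = -2
  2x = -3, so x = -3/2

x = -3/2, x = 1/2


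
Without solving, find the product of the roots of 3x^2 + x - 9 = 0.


By Vieta's formulas for ax^2 + bx + c = 0:
  Sum of roots = -b/a
  Product of roots = c/a

Here a = 3, b = 1, c = -9
Sum = -(1)/3 = -1/3
Product = -9/3 = -3

Product = -3


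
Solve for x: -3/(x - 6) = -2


Multiply both sides by (x - 6): -3 = -2(x - 6)
Distribute: -3 = -2x + 12
-2x = -3 - 12 = -15
x = 15/2

x = 15/2


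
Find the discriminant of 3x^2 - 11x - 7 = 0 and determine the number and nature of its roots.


For ax^2 + bx + c = 0, discriminant D = b^2 - 4ac
Here a = 3, b = -11, c = -7
D = (-11)^2 - 4(3)(-7) = 121 + 84 = 205

D = 205 > 0 but not a perfect square
The equation has 2 distinct real irrational roots.

Discriminant = 205, 2 distinct real irrational roots


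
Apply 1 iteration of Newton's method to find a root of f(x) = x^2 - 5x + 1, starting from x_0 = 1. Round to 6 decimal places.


Newton's method: x_(n+1) = x_n - f(x_n)/f'(x_n)
f(x) = x^2 - 5x + 1
f'(x) = 2x - 5

Iteration 1:
  f(1.000000) = -3.000000
  f'(1.000000) = -3.000000
  x_1 = 1.000000 - (-3.000000)/(-3.000000) = 0.000000

x_1 = 0.000000


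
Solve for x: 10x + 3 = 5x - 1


Starting with: 10x + 3 = 5x - 1
Move all x terms to left: (10 - 5)x = -1 - 3
Simplify: 5x = -4
Divide both sides by 5: x = -4/5

x = -4/5


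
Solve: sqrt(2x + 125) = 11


Square both sides: 2x + 125 = 11^2 = 121
2x = 121 - 125 = -4
x = -2
Check: sqrt(2*(-2) + 125) = sqrt(121) = 11 ✓

x = -2


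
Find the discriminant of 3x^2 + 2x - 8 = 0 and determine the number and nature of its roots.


For ax^2 + bx + c = 0, discriminant D = b^2 - 4ac
Here a = 3, b = 2, c = -8
D = (2)^2 - 4(3)(-8) = 4 + 96 = 100

D = 100 > 0 and is a perfect square (sqrt = 10)
The equation has 2 distinct real rational roots.

Discriminant = 100, 2 distinct real rational roots


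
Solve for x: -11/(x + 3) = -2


Multiply both sides by (x + 3): -11 = -2(x + 3)
Distribute: -11 = -2x - 6
-2x = -11 + 6 = -5
x = 5/2

x = 5/2


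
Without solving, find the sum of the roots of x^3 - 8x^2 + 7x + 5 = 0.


By Vieta's formulas for x^3 + bx^2 + cx + d = 0:
  r1 + r2 + r3 = -b/a = 8
  r1*r2 + r1*r3 + r2*r3 = c/a = 7
  r1*r2*r3 = -d/a = -5


Sum = 8


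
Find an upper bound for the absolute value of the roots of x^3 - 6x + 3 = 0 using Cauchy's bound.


Cauchy's bound: all roots r satisfy |r| <= 1 + max(|a_i/a_n|) for i = 0,...,n-1
where a_n is the leading coefficient.

Coefficients: [1, 0, -6, 3]
Leading coefficient a_n = 1
Ratios |a_i/a_n|: 0, 6, 3
Maximum ratio: 6
Cauchy's bound: |r| <= 1 + 6 = 7

Upper bound = 7


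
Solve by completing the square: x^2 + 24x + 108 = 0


Start: x^2 + 24x + 108 = 0
Move constant: x^2 + 24x = -108
Half of 24 is 12, squared is 144
Add 144 to both sides: x^2 + 24x + 144 = 36
(x + 12)^2 = 36
x + 12 = ±6
x = -12 + 6 = -6 or x = -12 - 6 = -18

x = -18, x = -6


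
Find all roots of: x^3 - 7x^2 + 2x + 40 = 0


Let p(x) = x^3 - 7x^2 + 2x + 40. By the rational root theorem (leading coefficient 1), any rational root is an integer divisor of 40: try ±1, ±2, ... in turn.
Test x = 1: value = 36 ≠ 0.
Test x = -1: value = 30 ≠ 0.
Test x = 2: value = 24 ≠ 0.
Test x = -2: value = 0 ✓, so (x + 2) is a factor.
Synthetic division by (x + 2): bring down 1; 1(-2) - 7 = -9; (-9)(-2) + 2 = 20; 20(-2) + 40 = 0 → quotient x^2 - 9x + 20, remainder 0.
Solve the quadratic x^2 - 9x + 20 = 0: discriminant = (-9)^2 - 4(1)(20) = 81 - 80 = 1.
sqrt(1) = 1, so x = (9 ± 1)/2: x = 5 or x = 4.
Collecting all roots found:

x = -2, x = 4, x = 5


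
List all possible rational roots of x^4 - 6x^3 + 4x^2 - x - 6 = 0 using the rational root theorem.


Rational root theorem: possible roots are ±p/q where:
  p divides the constant term (-6): p ∈ {1, 2, 3, 6}
  q divides the leading coefficient (1): q ∈ {1}

All possible rational roots: -6, -3, -2, -1, 1, 2, 3, 6

-6, -3, -2, -1, 1, 2, 3, 6


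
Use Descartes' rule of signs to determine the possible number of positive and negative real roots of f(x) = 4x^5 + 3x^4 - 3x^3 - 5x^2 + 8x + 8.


Descartes' rule of signs:

For positive roots, count sign changes in f(x) = 4x^5 + 3x^4 - 3x^3 - 5x^2 + 8x + 8:
Signs of coefficients: +, +, -, -, +, +
Number of sign changes: 2
Possible positive real roots: 2, 0

For negative roots, examine f(-x) = -4x^5 + 3x^4 + 3x^3 - 5x^2 - 8x + 8:
Signs of coefficients: -, +, +, -, -, +
Number of sign changes: 3
Possible negative real roots: 3, 1

Positive roots: 2 or 0; Negative roots: 3 or 1


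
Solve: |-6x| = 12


An absolute value equation |expr| = 12 gives two cases:
Case 1: -6x = 12
  -6x = 12, so x = -2
Case 2: -6x = -12
  -6x = -12, so x = 2

x = -2, x = 2


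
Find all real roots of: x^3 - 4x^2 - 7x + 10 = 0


Let p(x) = x^3 - 4x^2 - 7x + 10. By the rational root theorem (leading coefficient 1), any rational root is an integer divisor of 10: try ±1, ±2, ... in turn.
Test x = 1: value = 0 ✓, so (x - 1) is a factor.
Synthetic division by (x - 1): bring down 1; 1(1) - 4 = -3; (-3)(1) - 7 = -10; (-10)(1) + 10 = 0 → quotient x^2 - 3x - 10, remainder 0.
Solve the quadratic x^2 - 3x - 10 = 0: discriminant = (-3)^2 - 4(1)(-10) = 9 + 40 = 49.
sqrt(49) = 7, so x = (3 ± 7)/2: x = 5 or x = -2.

x = -2, x = 1, x = 5


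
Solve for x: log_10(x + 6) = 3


Convert to exponential form: x + 6 = 10^3 = 1000
x = 1000 - 6 = 994
Check: log_10(994 + 6) = log_10(1000) = log_10(1000) = 3 ✓

x = 994


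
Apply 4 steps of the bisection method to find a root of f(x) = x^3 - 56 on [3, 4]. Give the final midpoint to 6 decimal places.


f(x) = x^3 - 56
f(3) = -29 < 0
f(4) = 8 > 0

Step 1: midpoint = (3.000000 + 4.000000)/2 = 3.500000
  f(3.500000) = -13.125000
  f(mid) < 0, so root is in [3.500000, 4.000000]

Step 2: midpoint = (3.500000 + 4.000000)/2 = 3.750000
  f(3.750000) = -3.265625
  f(mid) < 0, so root is in [3.750000, 4.000000]

Step 3: midpoint = (3.750000 + 4.000000)/2 = 3.875000
  f(3.875000) = 2.185547
  f(mid) > 0, so root is in [3.750000, 3.875000]

Step 4: midpoint = (3.750000 + 3.875000)/2 = 3.812500
  f(3.812500) = -0.584717
  f(mid) < 0, so root is in [3.812500, 3.875000]

midpoint = 3.812500


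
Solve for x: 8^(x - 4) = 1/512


Express both sides with the same base.
1/512 = 8^(-3)
Since the bases match, equate exponents: x - 4 = -3
So x = -3 - (-4) = 1

x = 1


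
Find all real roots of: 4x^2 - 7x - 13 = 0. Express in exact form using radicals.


Using the quadratic formula: x = (-b ± sqrt(b^2 - 4ac)) / (2a)
Here a = 4, b = -7, c = -13
Discriminant = b^2 - 4ac = (-7)^2 - 4(4)(-13) = 49 + 208 = 257
Since discriminant = 257 > 0, there are two real roots.
x = (7 ± sqrt(257)) / 8
Numerically: x ≈ 2.8789 or x ≈ -1.1289

x = (7 + sqrt(257)) / 8 or x = (7 - sqrt(257)) / 8


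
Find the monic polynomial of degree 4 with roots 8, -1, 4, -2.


A monic polynomial with roots 8, -1, 4, -2 is:
p(x) = (x - 8)(x + 1)(x - 4)(x + 2)
After multiplying by (x - 8): x - 8
After multiplying by (x + 1): x^2 - 7x - 8
After multiplying by (x - 4): x^3 - 11x^2 + 20x + 32
After multiplying by (x + 2): x^4 - 9x^3 - 2x^2 + 72x + 64

x^4 - 9x^3 - 2x^2 + 72x + 64


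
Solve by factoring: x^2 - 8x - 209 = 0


We need two numbers that multiply to -209 and add to -8.
Those numbers are -19 and 11 (since (-19) * 11 = -209 and (-19) + 11 = -8).
So x^2 - 8x - 209 = (x - 19)(x + 11) = 0
Setting each factor to zero: x = 19 or x = -11

x = -11, x = 19


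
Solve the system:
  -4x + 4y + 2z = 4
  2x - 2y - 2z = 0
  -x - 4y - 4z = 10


Using Cramer's rule. Expand each determinant along the first row.
D  = (-4)*[(-2)*(-4) - (-2)*(-4)] - 4*[2*(-4) - (-2)*(-1)] + 2*[2*(-4) - (-2)*(-1)]
  = (-4)*(0) - 4*(-10) + 2*(-10) = 20
Dx = 4*[(-2)*(-4) - (-2)*(-4)] - 4*[0*(-4) - (-2)*10] + 2*[0*(-4) - (-2)*10]
  = 4*(0) - 4*(20) + 2*(20) = -40
Dy = (-4)*[0*(-4) - (-2)*10] - 4*[2*(-4) - (-2)*(-1)] + 2*[2*10 - 0*(-1)]
  = (-4)*(20) - 4*(-10) + 2*(20) = 0
Dz = (-4)*[(-2)*10 - 0*(-4)] - 4*[2*10 - 0*(-1)] + 4*[2*(-4) - (-2)*(-1)]
  = (-4)*(-20) - 4*(20) + 4*(-10) = -40
x = Dx/D = -40/20 = -2, y = Dy/D = 0/20 = 0, z = Dz/D = -40/20 = -2
Check eq1: (-4)(-2) + (4)(0) + (2)(-2) = 4 = 4 ✓
Check eq2: (2)(-2) + (-2)(0) + (-2)(-2) = 0 = 0 ✓
Check eq3: (-1)(-2) + (-4)(0) + (-4)(-2) = 10 = 10 ✓

x = -2, y = 0, z = -2


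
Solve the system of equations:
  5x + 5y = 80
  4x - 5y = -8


Using Cramer's rule:
Determinant D = (5)(-5) - (4)(5) = -25 - 20 = -45
Dx = (80)(-5) - (-8)(5) = -400 + 40 = -360
Dy = (5)(-8) - (4)(80) = -40 - 320 = -360
x = Dx/D = -360/-45 = 8
y = Dy/D = -360/-45 = 8

x = 8, y = 8


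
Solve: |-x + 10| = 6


An absolute value equation |expr| = 6 gives two cases:
Case 1: -x + 10 = 6
  -x = -4, so x = 4
Case 2: -x + 10 = -6
  -x = -16, so x = 16

x = 4, x = 16


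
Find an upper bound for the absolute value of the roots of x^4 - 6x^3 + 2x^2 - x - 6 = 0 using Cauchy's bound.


Cauchy's bound: all roots r satisfy |r| <= 1 + max(|a_i/a_n|) for i = 0,...,n-1
where a_n is the leading coefficient.

Coefficients: [1, -6, 2, -1, -6]
Leading coefficient a_n = 1
Ratios |a_i/a_n|: 6, 2, 1, 6
Maximum ratio: 6
Cauchy's bound: |r| <= 1 + 6 = 7

Upper bound = 7


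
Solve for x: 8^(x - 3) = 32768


Express both sides with the same base.
32768 = 8^5
Since the bases match, equate exponents: x - 3 = 5
So x = 5 - (-3) = 8

x = 8


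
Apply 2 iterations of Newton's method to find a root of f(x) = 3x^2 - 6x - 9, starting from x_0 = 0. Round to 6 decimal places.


Newton's method: x_(n+1) = x_n - f(x_n)/f'(x_n)
f(x) = 3x^2 - 6x - 9
f'(x) = 6x - 6

Iteration 1:
  f(0.000000) = -9.000000
  f'(0.000000) = -6.000000
  x_1 = 0.000000 - (-9.000000)/(-6.000000) = -1.500000

Iteration 2:
  f(-1.500000) = 6.750000
  f'(-1.500000) = -15.000000
  x_2 = -1.500000 - (6.750000)/(-15.000000) = -1.050000

x_2 = -1.050000


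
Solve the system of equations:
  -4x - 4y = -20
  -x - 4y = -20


Using Cramer's rule:
Determinant D = (-4)(-4) - (-1)(-4) = 16 - 4 = 12
Dx = (-20)(-4) - (-20)(-4) = 80 - 80 = 0
Dy = (-4)(-20) - (-1)(-20) = 80 - 20 = 60
x = Dx/D = 0/12 = 0
y = Dy/D = 60/12 = 5

x = 0, y = 5


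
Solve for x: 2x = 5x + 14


Starting with: 2x = 5x + 14
Move all x terms to left: (2 - 5)x = 14 - 0
Simplify: -3x = 14
Divide both sides by -3: x = -14/3

x = -14/3


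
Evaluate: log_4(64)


We need the exponent such that 4^? = 64
4^3 = 64
Therefore log_4(64) = 3

3


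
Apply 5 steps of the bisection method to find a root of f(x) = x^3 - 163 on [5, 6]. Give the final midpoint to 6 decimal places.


f(x) = x^3 - 163
f(5) = -38 < 0
f(6) = 53 > 0

Step 1: midpoint = (5.000000 + 6.000000)/2 = 5.500000
  f(5.500000) = 3.375000
  f(mid) > 0, so root is in [5.000000, 5.500000]

Step 2: midpoint = (5.000000 + 5.500000)/2 = 5.250000
  f(5.250000) = -18.296875
  f(mid) < 0, so root is in [5.250000, 5.500000]

Step 3: midpoint = (5.250000 + 5.500000)/2 = 5.375000
  f(5.375000) = -7.712891
  f(mid) < 0, so root is in [5.375000, 5.500000]

Step 4: midpoint = (5.375000 + 5.500000)/2 = 5.437500
  f(5.437500) = -2.232666
  f(mid) < 0, so root is in [5.437500, 5.500000]

Step 5: midpoint = (5.437500 + 5.500000)/2 = 5.468750
  f(5.468750) = 0.555145
  f(mid) > 0, so root is in [5.437500, 5.468750]

midpoint = 5.468750


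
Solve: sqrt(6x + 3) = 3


Square both sides: 6x + 3 = 3^2 = 9
6x = 9 - 3 = 6
x = 1
Check: sqrt(6*1 + 3) = sqrt(9) = 3 ✓

x = 1


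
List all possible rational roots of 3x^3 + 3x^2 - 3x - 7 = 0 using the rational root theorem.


Rational root theorem: possible roots are ±p/q where:
  p divides the constant term (-7): p ∈ {1, 7}
  q divides the leading coefficient (3): q ∈ {1, 3}

All possible rational roots: -7, -7/3, -1, -1/3, 1/3, 1, 7/3, 7

-7, -7/3, -1, -1/3, 1/3, 1, 7/3, 7


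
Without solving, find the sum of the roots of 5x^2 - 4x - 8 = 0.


By Vieta's formulas for ax^2 + bx + c = 0:
  Sum of roots = -b/a
  Product of roots = c/a

Here a = 5, b = -4, c = -8
Sum = -(-4)/5 = 4/5
Product = -8/5 = -8/5

Sum = 4/5


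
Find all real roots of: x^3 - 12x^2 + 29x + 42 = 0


Let p(x) = x^3 - 12x^2 + 29x + 42. By the rational root theorem (leading coefficient 1), any rational root is an integer divisor of 42: try ±1, ±2, ... in turn.
Test x = 1: value = 60 ≠ 0.
Test x = -1: value = 0 ✓, so (x + 1) is a factor.
Synthetic division by (x + 1): bring down 1; 1(-1) - 12 = -13; (-13)(-1) + 29 = 42; 42(-1) + 42 = 0 → quotient x^2 - 13x + 42, remainder 0.
Solve the quadratic x^2 - 13x + 42 = 0: discriminant = (-13)^2 - 4(1)(42) = 169 - 168 = 1.
sqrt(1) = 1, so x = (13 ± 1)/2: x = 7 or x = 6.

x = -1, x = 6, x = 7


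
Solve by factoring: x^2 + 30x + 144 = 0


We need two numbers that multiply to 144 and add to 30.
Those numbers are 24 and 6 (since 24 * 6 = 144 and 24 + 6 = 30).
So x^2 + 30x + 144 = (x + 24)(x + 6) = 0
Setting each factor to zero: x = -24 or x = -6

x = -24, x = -6


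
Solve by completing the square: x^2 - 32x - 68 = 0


Start: x^2 - 32x - 68 = 0
Move constant: x^2 - 32x = 68
Half of -32 is -16, squared is 256
Add 256 to both sides: x^2 - 32x + 256 = 324
(x - 16)^2 = 324
x - 16 = ±18
x = 16 + 18 = 34 or x = 16 - 18 = -2

x = -2, x = 34
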